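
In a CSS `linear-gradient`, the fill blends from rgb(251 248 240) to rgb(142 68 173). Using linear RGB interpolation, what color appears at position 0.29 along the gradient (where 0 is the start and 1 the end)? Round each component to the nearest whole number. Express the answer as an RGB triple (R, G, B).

R = 251 + 0.29 × (142 − 251) = 251 + 0.29 × -109 = 219.39 → 219
G = 248 + 0.29 × (68 − 248) = 248 + 0.29 × -180 = 195.8 → 196
B = 240 + 0.29 × (173 − 240) = 240 + 0.29 × -67 = 220.57 → 221
So the blended color is (219, 196, 221), about #dbc4dd.

(219, 196, 221)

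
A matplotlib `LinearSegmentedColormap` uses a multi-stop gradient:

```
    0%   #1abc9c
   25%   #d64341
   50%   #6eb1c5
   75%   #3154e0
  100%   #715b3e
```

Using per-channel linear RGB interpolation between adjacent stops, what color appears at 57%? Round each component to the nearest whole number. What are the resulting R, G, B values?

(93, 151, 205)

57% lies between the 50% and 75% stops, so the local fraction is t = (57 − 50)/(75 − 50) = 7/25 ≈ 0.28.
#6eb1c5 → (110, 177, 197); #3154e0 → (49, 84, 224).
R = 110 + 0.28 × (49 − 110) = 92.92 → 93
G = 177 + 0.28 × (84 − 177) = 150.96 → 151
B = 197 + 0.28 × (224 − 197) = 204.56 → 205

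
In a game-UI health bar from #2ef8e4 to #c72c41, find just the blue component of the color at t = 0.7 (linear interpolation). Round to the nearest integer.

B₁ = 228 (from #2ef8e4), B₂ = 65 (from #c72c41).
B = 228 + 0.7 × (65 − 228) = 113.9 → 114

114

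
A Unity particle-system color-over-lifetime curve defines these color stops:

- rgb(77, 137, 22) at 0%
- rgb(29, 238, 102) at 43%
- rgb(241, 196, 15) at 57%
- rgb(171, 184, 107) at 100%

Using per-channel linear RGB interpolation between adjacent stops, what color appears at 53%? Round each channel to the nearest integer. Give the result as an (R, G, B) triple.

53% lies between the 43% and 57% stops, so the local fraction is t = (53 − 43)/(57 − 43) = 10/14 ≈ 0.7143.
R = 29 + 0.7143 × (241 − 29) = 180.432 → 180
G = 238 + 0.7143 × (196 − 238) = 207.999 → 208
B = 102 + 0.7143 × (15 − 102) = 39.856 → 40

(180, 208, 40)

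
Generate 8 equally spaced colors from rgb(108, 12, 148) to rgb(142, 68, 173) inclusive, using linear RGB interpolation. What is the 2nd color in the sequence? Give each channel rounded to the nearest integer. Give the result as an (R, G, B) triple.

With 8 swatches and endpoints inclusive, swatch 2 sits at t = (2 − 1)/(8 − 1) = 1/7 ≈ 0.1429.
R = 108 + 0.1429 × (142 − 108) = 112.859 → 113
G = 12 + 0.1429 × (68 − 12) = 20.002 → 20
B = 148 + 0.1429 × (173 − 148) = 151.572 → 152

(113, 20, 152)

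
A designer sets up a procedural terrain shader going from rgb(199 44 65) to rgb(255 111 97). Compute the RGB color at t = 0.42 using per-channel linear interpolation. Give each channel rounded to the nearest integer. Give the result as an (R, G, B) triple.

(223, 72, 78)

R = 199 + 0.42 × (255 − 199) = 199 + 0.42 × 56 = 222.52 → 223
G = 44 + 0.42 × (111 − 44) = 44 + 0.42 × 67 = 72.14 → 72
B = 65 + 0.42 × (97 − 65) = 65 + 0.42 × 32 = 78.44 → 78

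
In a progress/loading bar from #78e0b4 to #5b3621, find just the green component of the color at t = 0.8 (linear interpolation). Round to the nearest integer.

88

G₁ = 224 (from #78e0b4), G₂ = 54 (from #5b3621).
G = 224 + 0.8 × (54 − 224) = 88 → 88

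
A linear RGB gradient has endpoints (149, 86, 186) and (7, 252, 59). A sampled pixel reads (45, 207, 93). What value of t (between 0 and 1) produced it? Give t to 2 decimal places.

Invert the lerp on the G channel (largest span, 166): t = (207 − 86) / (252 − 86) = 121/166 = 0.72892.
Check on R: (45 − 149)/(7 − 149) = 0.7324 ✓

0.73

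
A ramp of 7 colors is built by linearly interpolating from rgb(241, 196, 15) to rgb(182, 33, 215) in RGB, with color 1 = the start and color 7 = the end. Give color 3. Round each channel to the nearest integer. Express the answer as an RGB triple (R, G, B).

With 7 swatches and endpoints inclusive, swatch 3 sits at t = (3 − 1)/(7 − 1) = 2/6 ≈ 0.3333.
R = 241 + 0.3333 × (182 − 241) = 221.335 → 221
G = 196 + 0.3333 × (33 − 196) = 141.672 → 142
B = 15 + 0.3333 × (215 − 15) = 81.66 → 82

(221, 142, 82)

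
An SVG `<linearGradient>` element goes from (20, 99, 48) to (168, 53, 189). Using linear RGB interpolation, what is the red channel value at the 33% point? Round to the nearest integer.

R = 20 + 0.33 × (168 − 20) = 68.84 → 69

69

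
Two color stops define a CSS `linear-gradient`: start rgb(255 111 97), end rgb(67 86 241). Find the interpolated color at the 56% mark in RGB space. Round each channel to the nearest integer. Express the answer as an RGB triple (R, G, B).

(150, 97, 178)

56% corresponds to t = 0.56.
R = 255 + 0.56 × (67 − 255) = 255 + 0.56 × -188 = 149.72 → 150
G = 111 + 0.56 × (86 − 111) = 111 + 0.56 × -25 = 97 → 97
B = 97 + 0.56 × (241 − 97) = 97 + 0.56 × 144 = 177.64 → 178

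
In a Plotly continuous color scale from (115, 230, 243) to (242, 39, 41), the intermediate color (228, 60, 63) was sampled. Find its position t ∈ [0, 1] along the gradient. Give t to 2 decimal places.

0.89

Invert the lerp on the B channel (largest span, 202): t = (63 − 243) / (41 − 243) = -180/-202 = 0.89109.
Check on R: (228 − 115)/(242 − 115) = 0.8898 ✓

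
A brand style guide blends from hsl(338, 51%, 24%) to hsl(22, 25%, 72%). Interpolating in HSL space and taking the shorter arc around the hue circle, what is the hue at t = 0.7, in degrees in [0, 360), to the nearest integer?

9

Hue: 22 − 338 = -316°, but |-316| > 180 so the shorter arc goes the other way: Δh = -316 + 360 = 44°.
H = 338 + 0.7 × (44) = 368.8 → 369 → 369 mod 360 = 9°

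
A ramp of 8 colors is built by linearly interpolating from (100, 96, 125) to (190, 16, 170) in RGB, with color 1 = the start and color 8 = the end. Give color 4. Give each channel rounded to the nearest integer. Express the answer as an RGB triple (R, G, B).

(139, 62, 144)

With 8 swatches and endpoints inclusive, swatch 4 sits at t = (4 − 1)/(8 − 1) = 3/7 ≈ 0.4286.
R = 100 + 0.4286 × (190 − 100) = 138.574 → 139
G = 96 + 0.4286 × (16 − 96) = 61.712 → 62
B = 125 + 0.4286 × (170 − 125) = 144.287 → 144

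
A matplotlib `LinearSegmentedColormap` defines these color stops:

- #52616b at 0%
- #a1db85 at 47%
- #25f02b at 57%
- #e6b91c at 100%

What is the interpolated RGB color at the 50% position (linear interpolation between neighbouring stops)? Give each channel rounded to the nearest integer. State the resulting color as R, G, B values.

50% lies between the 47% and 57% stops, so the local fraction is t = (50 − 47)/(57 − 47) = 3/10 ≈ 0.3.
#a1db85 → (161, 219, 133); #25f02b → (37, 240, 43).
R = 161 + 0.3 × (37 − 161) = 123.8 → 124
G = 219 + 0.3 × (240 − 219) = 225.3 → 225
B = 133 + 0.3 × (43 − 133) = 106 → 106

(124, 225, 106)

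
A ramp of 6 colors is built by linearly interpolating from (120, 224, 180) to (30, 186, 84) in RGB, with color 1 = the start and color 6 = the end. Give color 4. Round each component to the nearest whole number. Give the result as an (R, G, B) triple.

With 6 swatches and endpoints inclusive, swatch 4 sits at t = (4 − 1)/(6 − 1) = 3/5 ≈ 0.6.
R = 120 + 0.6 × (30 − 120) = 66 → 66
G = 224 + 0.6 × (186 − 224) = 201.2 → 201
B = 180 + 0.6 × (84 − 180) = 122.4 → 122

(66, 201, 122)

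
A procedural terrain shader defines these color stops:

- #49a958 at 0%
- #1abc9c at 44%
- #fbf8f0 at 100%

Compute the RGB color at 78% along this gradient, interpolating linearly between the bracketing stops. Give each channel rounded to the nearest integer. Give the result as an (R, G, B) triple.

78% lies between the 44% and 100% stops, so the local fraction is t = (78 − 44)/(100 − 44) = 34/56 ≈ 0.6071.
#1abc9c → (26, 188, 156); #fbf8f0 → (251, 248, 240).
R = 26 + 0.6071 × (251 − 26) = 162.597 → 163
G = 188 + 0.6071 × (248 − 188) = 224.426 → 224
B = 156 + 0.6071 × (240 − 156) = 206.996 → 207

(163, 224, 207)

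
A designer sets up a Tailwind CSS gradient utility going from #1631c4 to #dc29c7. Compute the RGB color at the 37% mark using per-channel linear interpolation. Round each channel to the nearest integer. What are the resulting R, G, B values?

(95, 46, 197)

#1631c4 → (22, 49, 196); #dc29c7 → (220, 41, 199).
37% corresponds to t = 0.37.
R = 22 + 0.37 × (220 − 22) = 22 + 0.37 × 198 = 95.26 → 95
G = 49 + 0.37 × (41 − 49) = 49 + 0.37 × -8 = 46.04 → 46
B = 196 + 0.37 × (199 − 196) = 196 + 0.37 × 3 = 197.11 → 197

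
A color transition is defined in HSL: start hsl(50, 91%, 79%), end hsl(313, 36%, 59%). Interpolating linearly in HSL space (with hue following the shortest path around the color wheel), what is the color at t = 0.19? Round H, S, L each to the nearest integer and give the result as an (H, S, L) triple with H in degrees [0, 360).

Hue: 313 − 50 = 263°, but |263| > 180 so the shorter arc goes the other way: Δh = 263 − 360 = -97°.
H = 50 + 0.19 × (-97) = 31.57 → 32°
S = 91 + 0.19 × (36 − 91) = 80.55 → 81%
L = 79 + 0.19 × (59 − 79) = 75.2 → 75%

(32, 81, 75)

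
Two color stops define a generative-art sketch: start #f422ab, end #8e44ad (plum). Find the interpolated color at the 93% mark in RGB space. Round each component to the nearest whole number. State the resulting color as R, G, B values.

#f422ab → (244, 34, 171); #8e44ad → (142, 68, 173).
93% corresponds to t = 0.93.
R = 244 + 0.93 × (142 − 244) = 244 + 0.93 × -102 = 149.14 → 149
G = 34 + 0.93 × (68 − 34) = 34 + 0.93 × 34 = 65.62 → 66
B = 171 + 0.93 × (173 − 171) = 171 + 0.93 × 2 = 172.86 → 173

(149, 66, 173)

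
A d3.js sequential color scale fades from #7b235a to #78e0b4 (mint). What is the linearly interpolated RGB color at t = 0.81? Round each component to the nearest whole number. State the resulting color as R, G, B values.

#7b235a → (123, 35, 90); #78e0b4 → (120, 224, 180).
R = 123 + 0.81 × (120 − 123) = 123 + 0.81 × -3 = 120.57 → 121
G = 35 + 0.81 × (224 − 35) = 35 + 0.81 × 189 = 188.09 → 188
B = 90 + 0.81 × (180 − 90) = 90 + 0.81 × 90 = 162.9 → 163

(121, 188, 163)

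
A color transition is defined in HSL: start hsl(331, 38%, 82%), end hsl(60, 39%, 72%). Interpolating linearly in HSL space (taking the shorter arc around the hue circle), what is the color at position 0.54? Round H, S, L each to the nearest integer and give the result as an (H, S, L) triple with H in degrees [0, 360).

Hue: 60 − 331 = -271°, but |-271| > 180 so the shorter arc goes the other way: Δh = -271 + 360 = 89°.
H = 331 + 0.54 × (89) = 379.06 → 379 → 379 mod 360 = 19°
S = 38 + 0.54 × (39 − 38) = 38.54 → 39%
L = 82 + 0.54 × (72 − 82) = 76.6 → 77%

(19, 39, 77)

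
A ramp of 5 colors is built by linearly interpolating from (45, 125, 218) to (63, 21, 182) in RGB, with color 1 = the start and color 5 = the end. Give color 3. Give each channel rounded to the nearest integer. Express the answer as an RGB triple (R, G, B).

(54, 73, 200)

With 5 swatches and endpoints inclusive, swatch 3 sits at t = (3 − 1)/(5 − 1) = 2/4 ≈ 0.5.
R = 45 + 0.5 × (63 − 45) = 54 → 54
G = 125 + 0.5 × (21 − 125) = 73 → 73
B = 218 + 0.5 × (182 − 218) = 200 → 200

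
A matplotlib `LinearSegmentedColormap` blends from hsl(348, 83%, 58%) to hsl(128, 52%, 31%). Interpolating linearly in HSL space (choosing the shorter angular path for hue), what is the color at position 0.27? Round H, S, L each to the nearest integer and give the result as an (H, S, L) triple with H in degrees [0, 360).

Hue: 128 − 348 = -220°, but |-220| > 180 so the shorter arc goes the other way: Δh = -220 + 360 = 140°.
H = 348 + 0.27 × (140) = 385.8 → 386 → 386 mod 360 = 26°
S = 83 + 0.27 × (52 − 83) = 74.63 → 75%
L = 58 + 0.27 × (31 − 58) = 50.71 → 51%

(26, 75, 51)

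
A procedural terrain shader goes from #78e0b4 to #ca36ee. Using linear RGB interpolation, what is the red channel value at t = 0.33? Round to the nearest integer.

R₁ = 120 (from #78e0b4), R₂ = 202 (from #ca36ee).
R = 120 + 0.33 × (202 − 120) = 147.06 → 147

147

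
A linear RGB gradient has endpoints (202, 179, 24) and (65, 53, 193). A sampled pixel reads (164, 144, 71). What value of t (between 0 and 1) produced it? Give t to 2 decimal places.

0.28

Invert the lerp on the B channel (largest span, 169): t = (71 − 24) / (193 − 24) = 47/169 = 0.27811.
Check on R: (164 − 202)/(65 − 202) = 0.2774 ✓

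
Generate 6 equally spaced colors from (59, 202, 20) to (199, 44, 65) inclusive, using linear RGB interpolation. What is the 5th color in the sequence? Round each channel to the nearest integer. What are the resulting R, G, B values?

(171, 76, 56)

With 6 swatches and endpoints inclusive, swatch 5 sits at t = (5 − 1)/(6 − 1) = 4/5 ≈ 0.8.
R = 59 + 0.8 × (199 − 59) = 171 → 171
G = 202 + 0.8 × (44 − 202) = 75.6 → 76
B = 20 + 0.8 × (65 − 20) = 56 → 56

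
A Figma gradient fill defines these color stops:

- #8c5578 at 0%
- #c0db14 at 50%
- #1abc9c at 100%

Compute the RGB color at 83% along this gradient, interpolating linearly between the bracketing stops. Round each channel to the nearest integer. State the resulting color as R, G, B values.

83% lies between the 50% and 100% stops, so the local fraction is t = (83 − 50)/(100 − 50) = 33/50 ≈ 0.66.
#c0db14 → (192, 219, 20); #1abc9c → (26, 188, 156).
R = 192 + 0.66 × (26 − 192) = 82.44 → 82
G = 219 + 0.66 × (188 − 219) = 198.54 → 199
B = 20 + 0.66 × (156 − 20) = 109.76 → 110

(82, 199, 110)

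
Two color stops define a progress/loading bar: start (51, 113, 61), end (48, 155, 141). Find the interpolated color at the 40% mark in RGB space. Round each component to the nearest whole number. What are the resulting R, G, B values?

40% corresponds to t = 0.4.
R = 51 + 0.4 × (48 − 51) = 51 + 0.4 × -3 = 49.8 → 50
G = 113 + 0.4 × (155 − 113) = 113 + 0.4 × 42 = 129.8 → 130
B = 61 + 0.4 × (141 − 61) = 61 + 0.4 × 80 = 93 → 93
So the blended color is (50, 130, 93), about #32825d.

(50, 130, 93)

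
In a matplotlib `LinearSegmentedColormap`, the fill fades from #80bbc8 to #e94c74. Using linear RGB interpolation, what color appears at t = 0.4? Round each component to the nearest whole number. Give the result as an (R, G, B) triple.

(170, 143, 166)

#80bbc8 → (128, 187, 200); #e94c74 → (233, 76, 116).
R = 128 + 0.4 × (233 − 128) = 128 + 0.4 × 105 = 170 → 170
G = 187 + 0.4 × (76 − 187) = 187 + 0.4 × -111 = 142.6 → 143
B = 200 + 0.4 × (116 − 200) = 200 + 0.4 × -84 = 166.4 → 166
So the blended color is (170, 143, 166), about #aa8fa6.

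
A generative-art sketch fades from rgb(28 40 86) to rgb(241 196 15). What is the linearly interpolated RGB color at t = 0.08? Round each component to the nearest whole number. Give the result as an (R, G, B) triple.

(45, 52, 80)

R = 28 + 0.08 × (241 − 28) = 28 + 0.08 × 213 = 45.04 → 45
G = 40 + 0.08 × (196 − 40) = 40 + 0.08 × 156 = 52.48 → 52
B = 86 + 0.08 × (15 − 86) = 86 + 0.08 × -71 = 80.32 → 80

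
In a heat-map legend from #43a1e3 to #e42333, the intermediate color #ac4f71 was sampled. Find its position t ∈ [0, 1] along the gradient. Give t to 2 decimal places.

Invert the lerp on the B channel (largest span, 176): t = (113 − 227) / (51 − 227) = -114/-176 = 0.64773.
Check on R: (172 − 67)/(228 − 67) = 0.6522 ✓

0.65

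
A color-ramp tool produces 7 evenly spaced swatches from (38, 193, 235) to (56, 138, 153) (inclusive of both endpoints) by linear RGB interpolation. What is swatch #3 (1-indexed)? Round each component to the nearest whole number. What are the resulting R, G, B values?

(44, 175, 208)

With 7 swatches and endpoints inclusive, swatch 3 sits at t = (3 − 1)/(7 − 1) = 2/6 ≈ 0.3333.
R = 38 + 0.3333 × (56 − 38) = 43.999 → 44
G = 193 + 0.3333 × (138 − 193) = 174.668 → 175
B = 235 + 0.3333 × (153 − 235) = 207.669 → 208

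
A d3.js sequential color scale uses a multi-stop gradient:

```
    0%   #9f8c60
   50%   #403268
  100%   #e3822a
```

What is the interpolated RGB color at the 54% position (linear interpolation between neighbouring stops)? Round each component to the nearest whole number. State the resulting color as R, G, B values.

(77, 56, 99)

54% lies between the 50% and 100% stops, so the local fraction is t = (54 − 50)/(100 − 50) = 4/50 ≈ 0.08.
#403268 → (64, 50, 104); #e3822a → (227, 130, 42).
R = 64 + 0.08 × (227 − 64) = 77.04 → 77
G = 50 + 0.08 × (130 − 50) = 56.4 → 56
B = 104 + 0.08 × (42 − 104) = 99.04 → 99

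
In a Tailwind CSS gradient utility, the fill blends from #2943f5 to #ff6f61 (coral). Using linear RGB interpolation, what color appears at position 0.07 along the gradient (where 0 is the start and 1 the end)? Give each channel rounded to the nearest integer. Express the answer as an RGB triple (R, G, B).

(56, 70, 235)

#2943f5 → (41, 67, 245); #ff6f61 → (255, 111, 97).
R = 41 + 0.07 × (255 − 41) = 41 + 0.07 × 214 = 55.98 → 56
G = 67 + 0.07 × (111 − 67) = 67 + 0.07 × 44 = 70.08 → 70
B = 245 + 0.07 × (97 − 245) = 245 + 0.07 × -148 = 234.64 → 235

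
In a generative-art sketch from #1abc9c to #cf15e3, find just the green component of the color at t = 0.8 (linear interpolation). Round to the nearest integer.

G₁ = 188 (from #1abc9c), G₂ = 21 (from #cf15e3).
G = 188 + 0.8 × (21 − 188) = 54.4 → 54

54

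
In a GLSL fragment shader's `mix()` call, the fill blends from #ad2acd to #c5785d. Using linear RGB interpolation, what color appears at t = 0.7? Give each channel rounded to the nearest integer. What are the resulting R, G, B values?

#ad2acd → (173, 42, 205); #c5785d → (197, 120, 93).
R = 173 + 0.7 × (197 − 173) = 173 + 0.7 × 24 = 189.8 → 190
G = 42 + 0.7 × (120 − 42) = 42 + 0.7 × 78 = 96.6 → 97
B = 205 + 0.7 × (93 − 205) = 205 + 0.7 × -112 = 126.6 → 127
So the blended color is (190, 97, 127), about #be617f.

(190, 97, 127)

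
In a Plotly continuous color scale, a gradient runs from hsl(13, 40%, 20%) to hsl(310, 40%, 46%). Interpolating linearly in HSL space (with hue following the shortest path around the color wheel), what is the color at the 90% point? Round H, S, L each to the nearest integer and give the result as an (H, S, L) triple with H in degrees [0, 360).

(316, 40, 43)

Hue: 310 − 13 = 297°, but |297| > 180 so the shorter arc goes the other way: Δh = 297 − 360 = -63°.
H = 13 + 0.9 × (-63) = -43.7 → -44 → -44 mod 360 = 316°
S = 40 + 0.9 × (40 − 40) = 40 → 40%
L = 20 + 0.9 × (46 − 20) = 43.4 → 43%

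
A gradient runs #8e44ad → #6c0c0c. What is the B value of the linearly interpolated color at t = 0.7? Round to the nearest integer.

B₁ = 173 (from #8e44ad), B₂ = 12 (from #6c0c0c).
B = 173 + 0.7 × (12 − 173) = 60.3 → 60

60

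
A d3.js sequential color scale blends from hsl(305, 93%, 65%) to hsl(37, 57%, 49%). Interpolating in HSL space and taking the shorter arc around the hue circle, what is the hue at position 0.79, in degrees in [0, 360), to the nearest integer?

18

Hue: 37 − 305 = -268°, but |-268| > 180 so the shorter arc goes the other way: Δh = -268 + 360 = 92°.
H = 305 + 0.79 × (92) = 377.68 → 378 → 378 mod 360 = 18°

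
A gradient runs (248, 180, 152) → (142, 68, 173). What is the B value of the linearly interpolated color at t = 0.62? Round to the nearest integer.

165

B = 152 + 0.62 × (173 − 152) = 165.02 → 165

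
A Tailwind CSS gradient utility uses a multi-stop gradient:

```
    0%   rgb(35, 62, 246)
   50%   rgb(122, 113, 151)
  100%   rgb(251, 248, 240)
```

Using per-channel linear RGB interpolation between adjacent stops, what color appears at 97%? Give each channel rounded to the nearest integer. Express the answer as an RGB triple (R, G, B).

97% lies between the 50% and 100% stops, so the local fraction is t = (97 − 50)/(100 − 50) = 47/50 ≈ 0.94.
R = 122 + 0.94 × (251 − 122) = 243.26 → 243
G = 113 + 0.94 × (248 − 113) = 239.9 → 240
B = 151 + 0.94 × (240 − 151) = 234.66 → 235

(243, 240, 235)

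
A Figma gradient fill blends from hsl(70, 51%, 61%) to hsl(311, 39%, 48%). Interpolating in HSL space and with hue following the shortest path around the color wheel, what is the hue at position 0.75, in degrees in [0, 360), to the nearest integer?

Hue: 311 − 70 = 241°, but |241| > 180 so the shorter arc goes the other way: Δh = 241 − 360 = -119°.
H = 70 + 0.75 × (-119) = -19.25 → -19 → -19 mod 360 = 341°

341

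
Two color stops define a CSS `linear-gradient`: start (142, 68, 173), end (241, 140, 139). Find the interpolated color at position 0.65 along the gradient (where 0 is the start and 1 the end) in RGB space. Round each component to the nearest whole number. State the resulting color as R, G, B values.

(206, 115, 151)

R = 142 + 0.65 × (241 − 142) = 142 + 0.65 × 99 = 206.35 → 206
G = 68 + 0.65 × (140 − 68) = 68 + 0.65 × 72 = 114.8 → 115
B = 173 + 0.65 × (139 − 173) = 173 + 0.65 × -34 = 150.9 → 151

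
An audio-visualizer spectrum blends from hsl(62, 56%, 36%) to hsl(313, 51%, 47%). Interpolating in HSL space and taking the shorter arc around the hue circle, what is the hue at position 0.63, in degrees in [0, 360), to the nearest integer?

353

Hue: 313 − 62 = 251°, but |251| > 180 so the shorter arc goes the other way: Δh = 251 − 360 = -109°.
H = 62 + 0.63 × (-109) = -6.67 → -7 → -7 mod 360 = 353°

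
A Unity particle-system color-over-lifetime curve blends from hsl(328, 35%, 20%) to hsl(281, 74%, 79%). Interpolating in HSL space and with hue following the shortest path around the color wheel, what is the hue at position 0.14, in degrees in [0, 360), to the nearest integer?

321

Hue arc: Δh = 281 − 328 = -47° (|Δh| ≤ 180, already the shorter path).
H = 328 + 0.14 × (-47) = 321.42 → 321°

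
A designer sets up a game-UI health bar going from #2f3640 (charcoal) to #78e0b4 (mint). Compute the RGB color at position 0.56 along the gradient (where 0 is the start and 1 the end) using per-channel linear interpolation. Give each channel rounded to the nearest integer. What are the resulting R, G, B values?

#2f3640 → (47, 54, 64); #78e0b4 → (120, 224, 180).
R = 47 + 0.56 × (120 − 47) = 47 + 0.56 × 73 = 87.88 → 88
G = 54 + 0.56 × (224 − 54) = 54 + 0.56 × 170 = 149.2 → 149
B = 64 + 0.56 × (180 − 64) = 64 + 0.56 × 116 = 128.96 → 129

(88, 149, 129)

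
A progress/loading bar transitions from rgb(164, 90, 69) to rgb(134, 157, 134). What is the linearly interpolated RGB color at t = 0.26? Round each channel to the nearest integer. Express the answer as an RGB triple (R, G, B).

R = 164 + 0.26 × (134 − 164) = 164 + 0.26 × -30 = 156.2 → 156
G = 90 + 0.26 × (157 − 90) = 90 + 0.26 × 67 = 107.42 → 107
B = 69 + 0.26 × (134 − 69) = 69 + 0.26 × 65 = 85.9 → 86
So the blended color is (156, 107, 86), about #9c6b56.

(156, 107, 86)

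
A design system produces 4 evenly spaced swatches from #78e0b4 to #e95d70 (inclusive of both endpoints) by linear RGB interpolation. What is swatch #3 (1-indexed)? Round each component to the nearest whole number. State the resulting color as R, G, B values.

With 4 swatches and endpoints inclusive, swatch 3 sits at t = (3 − 1)/(4 − 1) = 2/3 ≈ 0.6667.
#78e0b4 → (120, 224, 180); #e95d70 → (233, 93, 112).
R = 120 + 0.6667 × (233 − 120) = 195.337 → 195
G = 224 + 0.6667 × (93 − 224) = 136.662 → 137
B = 180 + 0.6667 × (112 − 180) = 134.664 → 135

(195, 137, 135)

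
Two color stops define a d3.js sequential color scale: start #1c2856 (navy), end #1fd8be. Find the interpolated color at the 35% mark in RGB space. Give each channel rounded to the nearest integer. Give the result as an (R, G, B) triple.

(29, 102, 122)

#1c2856 → (28, 40, 86); #1fd8be → (31, 216, 190).
35% corresponds to t = 0.35.
R = 28 + 0.35 × (31 − 28) = 28 + 0.35 × 3 = 29.05 → 29
G = 40 + 0.35 × (216 − 40) = 40 + 0.35 × 176 = 101.6 → 102
B = 86 + 0.35 × (190 − 86) = 86 + 0.35 × 104 = 122.4 → 122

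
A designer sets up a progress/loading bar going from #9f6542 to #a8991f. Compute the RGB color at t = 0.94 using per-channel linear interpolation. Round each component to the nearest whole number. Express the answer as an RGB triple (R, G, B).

#9f6542 → (159, 101, 66); #a8991f → (168, 153, 31).
R = 159 + 0.94 × (168 − 159) = 159 + 0.94 × 9 = 167.46 → 167
G = 101 + 0.94 × (153 − 101) = 101 + 0.94 × 52 = 149.88 → 150
B = 66 + 0.94 × (31 − 66) = 66 + 0.94 × -35 = 33.1 → 33
So the blended color is (167, 150, 33), about #a79621.

(167, 150, 33)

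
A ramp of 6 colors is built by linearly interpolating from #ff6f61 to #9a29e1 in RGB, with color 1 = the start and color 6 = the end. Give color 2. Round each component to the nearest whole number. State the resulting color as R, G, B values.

With 6 swatches and endpoints inclusive, swatch 2 sits at t = (2 − 1)/(6 − 1) = 1/5 ≈ 0.2.
#ff6f61 → (255, 111, 97); #9a29e1 → (154, 41, 225).
R = 255 + 0.2 × (154 − 255) = 234.8 → 235
G = 111 + 0.2 × (41 − 111) = 97 → 97
B = 97 + 0.2 × (225 − 97) = 122.6 → 123

(235, 97, 123)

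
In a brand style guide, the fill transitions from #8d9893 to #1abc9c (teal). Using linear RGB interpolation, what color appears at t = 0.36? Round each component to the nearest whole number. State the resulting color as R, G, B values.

#8d9893 → (141, 152, 147); #1abc9c → (26, 188, 156).
R = 141 + 0.36 × (26 − 141) = 141 + 0.36 × -115 = 99.6 → 100
G = 152 + 0.36 × (188 − 152) = 152 + 0.36 × 36 = 164.96 → 165
B = 147 + 0.36 × (156 − 147) = 147 + 0.36 × 9 = 150.24 → 150

(100, 165, 150)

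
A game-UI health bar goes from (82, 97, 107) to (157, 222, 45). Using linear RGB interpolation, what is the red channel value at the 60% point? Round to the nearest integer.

R = 82 + 0.6 × (157 − 82) = 127 → 127

127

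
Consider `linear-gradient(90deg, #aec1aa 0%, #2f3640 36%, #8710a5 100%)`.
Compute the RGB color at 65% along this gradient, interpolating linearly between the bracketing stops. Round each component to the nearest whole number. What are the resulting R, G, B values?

(87, 37, 110)

65% lies between the 36% and 100% stops, so the local fraction is t = (65 − 36)/(100 − 36) = 29/64 ≈ 0.4531.
#2f3640 → (47, 54, 64); #8710a5 → (135, 16, 165).
R = 47 + 0.4531 × (135 − 47) = 86.873 → 87
G = 54 + 0.4531 × (16 − 54) = 36.782 → 37
B = 64 + 0.4531 × (165 − 64) = 109.763 → 110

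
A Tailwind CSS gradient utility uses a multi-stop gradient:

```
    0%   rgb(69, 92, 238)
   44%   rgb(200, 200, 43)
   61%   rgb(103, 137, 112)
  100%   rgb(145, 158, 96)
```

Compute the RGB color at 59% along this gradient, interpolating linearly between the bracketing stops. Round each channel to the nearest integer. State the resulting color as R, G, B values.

(114, 144, 104)

59% lies between the 44% and 61% stops, so the local fraction is t = (59 − 44)/(61 − 44) = 15/17 ≈ 0.8824.
R = 200 + 0.8824 × (103 − 200) = 114.407 → 114
G = 200 + 0.8824 × (137 − 200) = 144.409 → 144
B = 43 + 0.8824 × (112 − 43) = 103.886 → 104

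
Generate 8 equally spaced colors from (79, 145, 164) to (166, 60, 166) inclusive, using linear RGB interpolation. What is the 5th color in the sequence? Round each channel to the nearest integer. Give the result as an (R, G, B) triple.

With 8 swatches and endpoints inclusive, swatch 5 sits at t = (5 − 1)/(8 − 1) = 4/7 ≈ 0.5714.
R = 79 + 0.5714 × (166 − 79) = 128.712 → 129
G = 145 + 0.5714 × (60 − 145) = 96.431 → 96
B = 164 + 0.5714 × (166 − 164) = 165.143 → 165

(129, 96, 165)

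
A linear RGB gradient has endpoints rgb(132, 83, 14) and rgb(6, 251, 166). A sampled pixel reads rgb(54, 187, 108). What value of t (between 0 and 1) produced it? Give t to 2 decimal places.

Invert the lerp on the G channel (largest span, 168): t = (187 − 83) / (251 − 83) = 104/168 = 0.61905.
Check on R: (54 − 132)/(6 − 132) = 0.619 ✓

0.62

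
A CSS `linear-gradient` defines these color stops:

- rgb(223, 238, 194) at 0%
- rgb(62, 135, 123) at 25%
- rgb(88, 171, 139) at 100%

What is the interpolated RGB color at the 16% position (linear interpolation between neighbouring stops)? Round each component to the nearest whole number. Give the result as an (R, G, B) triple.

(120, 172, 149)

16% lies between the 0% and 25% stops, so the local fraction is t = (16 − 0)/(25 − 0) = 16/25 ≈ 0.64.
R = 223 + 0.64 × (62 − 223) = 119.96 → 120
G = 238 + 0.64 × (135 − 238) = 172.08 → 172
B = 194 + 0.64 × (123 − 194) = 148.56 → 149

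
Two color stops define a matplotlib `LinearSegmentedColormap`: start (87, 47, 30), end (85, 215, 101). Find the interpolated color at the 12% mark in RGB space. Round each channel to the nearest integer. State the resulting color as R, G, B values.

12% corresponds to t = 0.12.
R = 87 + 0.12 × (85 − 87) = 87 + 0.12 × -2 = 86.76 → 87
G = 47 + 0.12 × (215 − 47) = 47 + 0.12 × 168 = 67.16 → 67
B = 30 + 0.12 × (101 − 30) = 30 + 0.12 × 71 = 38.52 → 39
So the blended color is (87, 67, 39), about #574327.

(87, 67, 39)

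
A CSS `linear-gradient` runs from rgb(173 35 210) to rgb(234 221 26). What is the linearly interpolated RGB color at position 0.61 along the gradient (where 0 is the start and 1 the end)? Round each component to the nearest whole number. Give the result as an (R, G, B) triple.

(210, 148, 98)

R = 173 + 0.61 × (234 − 173) = 173 + 0.61 × 61 = 210.21 → 210
G = 35 + 0.61 × (221 − 35) = 35 + 0.61 × 186 = 148.46 → 148
B = 210 + 0.61 × (26 − 210) = 210 + 0.61 × -184 = 97.76 → 98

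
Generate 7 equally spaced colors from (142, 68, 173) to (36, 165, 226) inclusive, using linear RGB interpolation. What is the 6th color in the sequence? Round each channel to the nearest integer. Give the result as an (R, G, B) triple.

(54, 149, 217)

With 7 swatches and endpoints inclusive, swatch 6 sits at t = (6 − 1)/(7 − 1) = 5/6 ≈ 0.8333.
R = 142 + 0.8333 × (36 − 142) = 53.67 → 54
G = 68 + 0.8333 × (165 − 68) = 148.83 → 149
B = 173 + 0.8333 × (226 − 173) = 217.165 → 217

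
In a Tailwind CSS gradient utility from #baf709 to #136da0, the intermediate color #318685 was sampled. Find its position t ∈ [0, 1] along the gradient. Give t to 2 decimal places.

0.82

Invert the lerp on the R channel (largest span, 167): t = (49 − 186) / (19 − 186) = -137/-167 = 0.82036.
Check on G: (134 − 247)/(109 − 247) = 0.8188 ✓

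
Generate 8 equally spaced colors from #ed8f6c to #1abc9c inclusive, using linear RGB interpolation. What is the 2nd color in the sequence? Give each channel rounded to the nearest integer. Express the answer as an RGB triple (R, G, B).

(207, 149, 115)

With 8 swatches and endpoints inclusive, swatch 2 sits at t = (2 − 1)/(8 − 1) = 1/7 ≈ 0.1429.
#ed8f6c → (237, 143, 108); #1abc9c → (26, 188, 156).
R = 237 + 0.1429 × (26 − 237) = 206.848 → 207
G = 143 + 0.1429 × (188 − 143) = 149.43 → 149
B = 108 + 0.1429 × (156 − 108) = 114.859 → 115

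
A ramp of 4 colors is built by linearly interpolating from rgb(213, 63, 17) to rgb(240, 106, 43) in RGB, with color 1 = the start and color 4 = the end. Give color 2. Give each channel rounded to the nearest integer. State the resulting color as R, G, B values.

With 4 swatches and endpoints inclusive, swatch 2 sits at t = (2 − 1)/(4 − 1) = 1/3 ≈ 0.3333.
R = 213 + 0.3333 × (240 − 213) = 221.999 → 222
G = 63 + 0.3333 × (106 − 63) = 77.332 → 77
B = 17 + 0.3333 × (43 − 17) = 25.666 → 26

(222, 77, 26)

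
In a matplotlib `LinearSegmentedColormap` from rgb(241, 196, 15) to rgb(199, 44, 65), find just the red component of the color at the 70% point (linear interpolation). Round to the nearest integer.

212

R = 241 + 0.7 × (199 − 241) = 211.6 → 212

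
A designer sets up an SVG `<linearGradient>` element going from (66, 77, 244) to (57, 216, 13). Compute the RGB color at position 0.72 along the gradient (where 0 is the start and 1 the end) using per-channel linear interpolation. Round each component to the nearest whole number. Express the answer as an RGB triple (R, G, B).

(60, 177, 78)

R = 66 + 0.72 × (57 − 66) = 66 + 0.72 × -9 = 59.52 → 60
G = 77 + 0.72 × (216 − 77) = 77 + 0.72 × 139 = 177.08 → 177
B = 244 + 0.72 × (13 − 244) = 244 + 0.72 × -231 = 77.68 → 78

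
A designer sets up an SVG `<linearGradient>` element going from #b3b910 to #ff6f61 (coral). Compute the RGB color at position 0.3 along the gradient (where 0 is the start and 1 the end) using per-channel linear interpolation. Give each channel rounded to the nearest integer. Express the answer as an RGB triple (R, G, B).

#b3b910 → (179, 185, 16); #ff6f61 → (255, 111, 97).
R = 179 + 0.3 × (255 − 179) = 179 + 0.3 × 76 = 201.8 → 202
G = 185 + 0.3 × (111 − 185) = 185 + 0.3 × -74 = 162.8 → 163
B = 16 + 0.3 × (97 − 16) = 16 + 0.3 × 81 = 40.3 → 40
So the blended color is (202, 163, 40), about #caa328.

(202, 163, 40)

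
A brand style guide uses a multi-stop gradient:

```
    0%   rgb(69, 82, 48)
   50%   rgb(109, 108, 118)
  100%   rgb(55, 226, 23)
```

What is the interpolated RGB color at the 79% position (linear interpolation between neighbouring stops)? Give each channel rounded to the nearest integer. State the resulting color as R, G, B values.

79% lies between the 50% and 100% stops, so the local fraction is t = (79 − 50)/(100 − 50) = 29/50 ≈ 0.58.
R = 109 + 0.58 × (55 − 109) = 77.68 → 78
G = 108 + 0.58 × (226 − 108) = 176.44 → 176
B = 118 + 0.58 × (23 − 118) = 62.9 → 63

(78, 176, 63)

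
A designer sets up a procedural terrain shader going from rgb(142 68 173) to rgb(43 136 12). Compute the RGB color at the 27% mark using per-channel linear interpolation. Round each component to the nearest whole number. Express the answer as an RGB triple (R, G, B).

27% corresponds to t = 0.27.
R = 142 + 0.27 × (43 − 142) = 142 + 0.27 × -99 = 115.27 → 115
G = 68 + 0.27 × (136 − 68) = 68 + 0.27 × 68 = 86.36 → 86
B = 173 + 0.27 × (12 − 173) = 173 + 0.27 × -161 = 129.53 → 130

(115, 86, 130)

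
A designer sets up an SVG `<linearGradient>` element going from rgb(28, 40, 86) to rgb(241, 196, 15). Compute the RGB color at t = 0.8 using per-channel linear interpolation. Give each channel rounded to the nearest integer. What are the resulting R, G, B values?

R = 28 + 0.8 × (241 − 28) = 28 + 0.8 × 213 = 198.4 → 198
G = 40 + 0.8 × (196 − 40) = 40 + 0.8 × 156 = 164.8 → 165
B = 86 + 0.8 × (15 − 86) = 86 + 0.8 × -71 = 29.2 → 29
So the blended color is (198, 165, 29), about #c6a51d.

(198, 165, 29)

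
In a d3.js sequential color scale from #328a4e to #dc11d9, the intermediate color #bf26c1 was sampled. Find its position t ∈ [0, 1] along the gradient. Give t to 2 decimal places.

0.83

Invert the lerp on the R channel (largest span, 170): t = (191 − 50) / (220 − 50) = 141/170 = 0.82941.
Check on G: (38 − 138)/(17 − 138) = 0.8264 ✓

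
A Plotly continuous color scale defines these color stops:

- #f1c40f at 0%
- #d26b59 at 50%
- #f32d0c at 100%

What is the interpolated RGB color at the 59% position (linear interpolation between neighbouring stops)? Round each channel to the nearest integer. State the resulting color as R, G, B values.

59% lies between the 50% and 100% stops, so the local fraction is t = (59 − 50)/(100 − 50) = 9/50 ≈ 0.18.
#d26b59 → (210, 107, 89); #f32d0c → (243, 45, 12).
R = 210 + 0.18 × (243 − 210) = 215.94 → 216
G = 107 + 0.18 × (45 − 107) = 95.84 → 96
B = 89 + 0.18 × (12 − 89) = 75.14 → 75

(216, 96, 75)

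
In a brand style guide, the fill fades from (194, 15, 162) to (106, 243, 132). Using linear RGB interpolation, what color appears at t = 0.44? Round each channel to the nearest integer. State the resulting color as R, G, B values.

R = 194 + 0.44 × (106 − 194) = 194 + 0.44 × -88 = 155.28 → 155
G = 15 + 0.44 × (243 − 15) = 15 + 0.44 × 228 = 115.32 → 115
B = 162 + 0.44 × (132 − 162) = 162 + 0.44 × -30 = 148.8 → 149

(155, 115, 149)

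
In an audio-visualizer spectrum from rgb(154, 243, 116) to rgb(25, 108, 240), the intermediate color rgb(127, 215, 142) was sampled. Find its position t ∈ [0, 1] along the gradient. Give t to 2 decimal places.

Invert the lerp on the G channel (largest span, 135): t = (215 − 243) / (108 − 243) = -28/-135 = 0.20741.
Check on R: (127 − 154)/(25 − 154) = 0.2093 ✓

0.21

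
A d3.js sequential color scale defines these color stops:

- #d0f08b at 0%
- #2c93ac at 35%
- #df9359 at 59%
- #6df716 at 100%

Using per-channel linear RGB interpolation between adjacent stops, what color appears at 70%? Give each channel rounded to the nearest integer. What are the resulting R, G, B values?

(192, 174, 71)

70% lies between the 59% and 100% stops, so the local fraction is t = (70 − 59)/(100 − 59) = 11/41 ≈ 0.2683.
#df9359 → (223, 147, 89); #6df716 → (109, 247, 22).
R = 223 + 0.2683 × (109 − 223) = 192.414 → 192
G = 147 + 0.2683 × (247 − 147) = 173.83 → 174
B = 89 + 0.2683 × (22 − 89) = 71.024 → 71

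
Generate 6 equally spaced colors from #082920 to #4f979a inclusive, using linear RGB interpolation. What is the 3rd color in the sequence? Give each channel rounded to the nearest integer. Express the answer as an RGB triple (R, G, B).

With 6 swatches and endpoints inclusive, swatch 3 sits at t = (3 − 1)/(6 − 1) = 2/5 ≈ 0.4.
#082920 → (8, 41, 32); #4f979a → (79, 151, 154).
R = 8 + 0.4 × (79 − 8) = 36.4 → 36
G = 41 + 0.4 × (151 − 41) = 85 → 85
B = 32 + 0.4 × (154 − 32) = 80.8 → 81

(36, 85, 81)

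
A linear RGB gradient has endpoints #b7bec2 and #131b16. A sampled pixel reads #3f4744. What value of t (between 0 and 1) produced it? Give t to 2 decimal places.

Invert the lerp on the B channel (largest span, 172): t = (68 − 194) / (22 − 194) = -126/-172 = 0.73256.
Check on R: (63 − 183)/(19 − 183) = 0.7317 ✓

0.73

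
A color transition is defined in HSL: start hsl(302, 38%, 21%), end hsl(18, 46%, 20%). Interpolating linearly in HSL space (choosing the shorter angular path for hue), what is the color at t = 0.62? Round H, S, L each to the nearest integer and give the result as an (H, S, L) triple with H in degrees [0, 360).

(349, 43, 20)

Hue: 18 − 302 = -284°, but |-284| > 180 so the shorter arc goes the other way: Δh = -284 + 360 = 76°.
H = 302 + 0.62 × (76) = 349.12 → 349°
S = 38 + 0.62 × (46 − 38) = 42.96 → 43%
L = 21 + 0.62 × (20 − 21) = 20.38 → 20%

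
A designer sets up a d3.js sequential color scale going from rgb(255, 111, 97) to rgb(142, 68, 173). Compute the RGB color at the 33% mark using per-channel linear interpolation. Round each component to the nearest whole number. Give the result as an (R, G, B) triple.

33% corresponds to t = 0.33.
R = 255 + 0.33 × (142 − 255) = 255 + 0.33 × -113 = 217.71 → 218
G = 111 + 0.33 × (68 − 111) = 111 + 0.33 × -43 = 96.81 → 97
B = 97 + 0.33 × (173 − 97) = 97 + 0.33 × 76 = 122.08 → 122
So the blended color is (218, 97, 122), about #da617a.

(218, 97, 122)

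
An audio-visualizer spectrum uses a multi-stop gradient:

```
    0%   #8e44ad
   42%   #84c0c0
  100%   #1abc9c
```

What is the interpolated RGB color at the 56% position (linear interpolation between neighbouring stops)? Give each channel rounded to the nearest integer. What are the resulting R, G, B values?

(106, 191, 183)

56% lies between the 42% and 100% stops, so the local fraction is t = (56 − 42)/(100 − 42) = 14/58 ≈ 0.2414.
#84c0c0 → (132, 192, 192); #1abc9c → (26, 188, 156).
R = 132 + 0.2414 × (26 − 132) = 106.412 → 106
G = 192 + 0.2414 × (188 − 192) = 191.034 → 191
B = 192 + 0.2414 × (156 − 192) = 183.31 → 183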